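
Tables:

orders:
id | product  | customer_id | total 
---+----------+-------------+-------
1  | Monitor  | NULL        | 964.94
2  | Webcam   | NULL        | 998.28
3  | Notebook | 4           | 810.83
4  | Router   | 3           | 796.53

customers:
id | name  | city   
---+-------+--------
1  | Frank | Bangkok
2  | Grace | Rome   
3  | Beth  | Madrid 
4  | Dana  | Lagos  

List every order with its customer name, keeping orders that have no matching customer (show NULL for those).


LEFT JOIN keeps every row from orders (the left table); where customer_id has no match in customers, the customer columns become NULL. Walk through each order:
  - order 1 (Monitor): customer_id=NULL, no match -> kept with NULL
  - order 2 (Webcam): customer_id=NULL, no match -> kept with NULL
  - order 3 (Notebook): customer_id=4 -> matches Dana
  - order 4 (Router): customer_id=3 -> matches Beth
All 4 rows appear; 2 have NULL customer.

SQL:
SELECT a.product, b.name AS customer
FROM orders a
LEFT JOIN customers b ON a.customer_id = b.id

Result:
product  | customer
---------+---------
Monitor  | NULL    
Webcam   | NULL    
Notebook | Dana    
Router   | Beth    


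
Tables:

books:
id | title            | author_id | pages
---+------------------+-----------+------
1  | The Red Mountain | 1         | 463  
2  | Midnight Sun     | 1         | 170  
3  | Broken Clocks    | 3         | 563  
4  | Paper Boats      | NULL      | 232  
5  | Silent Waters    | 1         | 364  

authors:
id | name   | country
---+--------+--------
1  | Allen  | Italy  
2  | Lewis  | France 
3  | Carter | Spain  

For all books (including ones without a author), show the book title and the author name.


LEFT JOIN keeps every row from books (the left table); where author_id has no match in authors, the author columns become NULL. Walk through each book:
  - book 1 (The Red Mountain): author_id=1 -> matches Allen
  - book 2 (Midnight Sun): author_id=1 -> matches Allen
  - book 3 (Broken Clocks): author_id=3 -> matches Carter
  - book 4 (Paper Boats): author_id=NULL, no match -> kept with NULL
  - book 5 (Silent Waters): author_id=1 -> matches Allen
All 5 rows appear; 1 has NULL author.

SQL:
SELECT a.title, b.name AS author
FROM books a
LEFT JOIN authors b ON a.author_id = b.id

Result:
title            | author
-----------------+-------
The Red Mountain | Allen 
Midnight Sun     | Allen 
Broken Clocks    | Carter
Paper Boats      | NULL  
Silent Waters    | Allen 


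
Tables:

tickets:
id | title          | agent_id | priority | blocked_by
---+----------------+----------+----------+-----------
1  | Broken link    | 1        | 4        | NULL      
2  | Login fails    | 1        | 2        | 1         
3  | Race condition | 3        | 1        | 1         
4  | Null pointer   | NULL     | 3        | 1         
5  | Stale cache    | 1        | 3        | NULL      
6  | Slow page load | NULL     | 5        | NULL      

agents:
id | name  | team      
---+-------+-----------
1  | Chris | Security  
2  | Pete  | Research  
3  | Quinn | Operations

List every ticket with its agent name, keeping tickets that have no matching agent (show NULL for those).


LEFT JOIN keeps every row from tickets (the left table); where agent_id has no match in agents, the agent columns become NULL. Walk through each ticket:
  - ticket 1 (Broken link): agent_id=1 -> matches Chris
  - ticket 2 (Login fails): agent_id=1 -> matches Chris
  - ticket 3 (Race condition): agent_id=3 -> matches Quinn
  - ticket 4 (Null pointer): agent_id=NULL, no match -> kept with NULL
  - ticket 5 (Stale cache): agent_id=1 -> matches Chris
  - ticket 6 (Slow page load): agent_id=NULL, no match -> kept with NULL
All 6 rows appear; 2 have NULL agent.

SQL:
SELECT a.title, b.name AS agent
FROM tickets a
LEFT JOIN agents b ON a.agent_id = b.id

Result:
title          | agent
---------------+------
Broken link    | Chris
Login fails    | Chris
Race condition | Quinn
Null pointer   | NULL 
Stale cache    | Chris
Slow page load | NULL 


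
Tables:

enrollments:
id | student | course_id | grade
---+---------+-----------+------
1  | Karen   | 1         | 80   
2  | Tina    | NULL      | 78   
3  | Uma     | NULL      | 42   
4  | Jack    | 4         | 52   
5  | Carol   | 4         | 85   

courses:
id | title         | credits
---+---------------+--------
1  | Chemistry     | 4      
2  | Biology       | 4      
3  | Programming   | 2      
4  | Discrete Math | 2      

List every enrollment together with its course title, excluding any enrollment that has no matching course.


INNER JOIN keeps only enrollments rows whose course_id matches an id in courses. Walk through each enrollment:
  - enrollment 1 (Karen): course_id=1 -> matches Chemistry
  - enrollment 2 (Tina): course_id=NULL, no match -> dropped
  - enrollment 3 (Uma): course_id=NULL, no match -> dropped
  - enrollment 4 (Jack): course_id=4 -> matches Discrete Math
  - enrollment 5 (Carol): course_id=4 -> matches Discrete Math
So 2 of 5 rows are dropped.

SQL:
SELECT a.student, b.title AS course
FROM enrollments a
INNER JOIN courses b ON a.course_id = b.id

Result:
student | course       
--------+--------------
Karen   | Chemistry    
Jack    | Discrete Math
Carol   | Discrete Math


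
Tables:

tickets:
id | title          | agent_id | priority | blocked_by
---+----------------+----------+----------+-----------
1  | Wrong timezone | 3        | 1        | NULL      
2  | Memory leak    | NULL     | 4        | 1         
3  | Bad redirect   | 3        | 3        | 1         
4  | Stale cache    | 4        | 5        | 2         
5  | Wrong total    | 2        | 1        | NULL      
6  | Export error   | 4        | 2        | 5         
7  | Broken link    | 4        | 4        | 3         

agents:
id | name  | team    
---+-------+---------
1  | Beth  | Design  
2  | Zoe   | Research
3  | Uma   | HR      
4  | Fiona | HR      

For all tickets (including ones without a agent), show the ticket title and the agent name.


LEFT JOIN keeps every row from tickets (the left table); where agent_id has no match in agents, the agent columns become NULL. Walk through each ticket:
  - ticket 1 (Wrong timezone): agent_id=3 -> matches Uma
  - ticket 2 (Memory leak): agent_id=NULL, no match -> kept with NULL
  - ticket 3 (Bad redirect): agent_id=3 -> matches Uma
  - ticket 4 (Stale cache): agent_id=4 -> matches Fiona
  - ticket 5 (Wrong total): agent_id=2 -> matches Zoe
  - ticket 6 (Export error): agent_id=4 -> matches Fiona
  - ticket 7 (Broken link): agent_id=4 -> matches Fiona
All 7 rows appear; 1 has NULL agent.

SQL:
SELECT a.title, b.name AS agent
FROM tickets a
LEFT JOIN agents b ON a.agent_id = b.id

Result:
title          | agent
---------------+------
Wrong timezone | Uma  
Memory leak    | NULL 
Bad redirect   | Uma  
Stale cache    | Fiona
Wrong total    | Zoe  
Export error   | Fiona
Broken link    | Fiona


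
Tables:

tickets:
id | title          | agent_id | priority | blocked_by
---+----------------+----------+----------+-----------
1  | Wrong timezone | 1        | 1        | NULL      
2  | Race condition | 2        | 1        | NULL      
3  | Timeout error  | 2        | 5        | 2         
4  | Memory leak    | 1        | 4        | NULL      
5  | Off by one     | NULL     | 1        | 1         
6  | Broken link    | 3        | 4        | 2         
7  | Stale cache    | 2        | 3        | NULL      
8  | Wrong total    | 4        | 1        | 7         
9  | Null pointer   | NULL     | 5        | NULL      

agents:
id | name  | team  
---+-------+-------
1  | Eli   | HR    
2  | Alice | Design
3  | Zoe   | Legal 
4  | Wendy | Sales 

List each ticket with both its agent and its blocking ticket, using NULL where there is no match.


Two LEFT JOINs from the same base table tickets: one to agents via agent_id, one to tickets itself via blocked_by. Both are LEFT so every ticket is preserved.
Match against agents:
  - ticket 1 (Wrong timezone): agent_id=1 -> matches Eli
  - ticket 2 (Race condition): agent_id=2 -> matches Alice
  - ticket 3 (Timeout error): agent_id=2 -> matches Alice
  - ticket 4 (Memory leak): agent_id=1 -> matches Eli
  - ticket 5 (Off by one): agent_id=NULL, no match -> kept with NULL
  - ticket 6 (Broken link): agent_id=3 -> matches Zoe
  - ticket 7 (Stale cache): agent_id=2 -> matches Alice
  - ticket 8 (Wrong total): agent_id=4 -> matches Wendy
  - ticket 9 (Null pointer): agent_id=NULL, no match -> kept with NULL
Match against tickets (self):
  - ticket 1 (Wrong timezone): blocked_by=NULL -> NULL
  - ticket 2 (Race condition): blocked_by=NULL -> NULL
  - ticket 3 (Timeout error): blocked_by=2 -> Race condition
  - ticket 4 (Memory leak): blocked_by=NULL -> NULL
  - ticket 5 (Off by one): blocked_by=1 -> Wrong timezone
  - ticket 6 (Broken link): blocked_by=2 -> Race condition
  - ticket 7 (Stale cache): blocked_by=NULL -> NULL
  - ticket 8 (Wrong total): blocked_by=7 -> Stale cache
  - ticket 9 (Null pointer): blocked_by=NULL -> NULL

SQL:
SELECT a.title, b.name AS agent, c.title AS blocked_by
FROM tickets a
LEFT JOIN agents b ON a.agent_id = b.id
LEFT JOIN tickets c ON a.blocked_by = c.id

Result:
title          | agent | blocked_by    
---------------+-------+---------------
Wrong timezone | Eli   | NULL          
Race condition | Alice | NULL          
Timeout error  | Alice | Race condition
Memory leak    | Eli   | NULL          
Off by one     | NULL  | Wrong timezone
Broken link    | Zoe   | Race condition
Stale cache    | Alice | NULL          
Wrong total    | Wendy | Stale cache   
Null pointer   | NULL  | NULL          


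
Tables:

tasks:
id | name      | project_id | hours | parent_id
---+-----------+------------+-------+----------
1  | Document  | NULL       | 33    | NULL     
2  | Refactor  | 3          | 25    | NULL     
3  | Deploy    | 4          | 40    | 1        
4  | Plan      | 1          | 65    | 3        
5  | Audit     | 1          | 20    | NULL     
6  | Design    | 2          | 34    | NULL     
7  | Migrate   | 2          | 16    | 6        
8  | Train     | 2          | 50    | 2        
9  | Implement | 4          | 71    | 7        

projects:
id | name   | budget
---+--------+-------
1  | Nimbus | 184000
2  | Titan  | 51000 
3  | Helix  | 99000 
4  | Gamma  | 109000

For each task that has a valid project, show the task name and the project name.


INNER JOIN keeps only tasks rows whose project_id matches an id in projects. Walk through each task:
  - task 1 (Document): project_id=NULL, no match -> dropped
  - task 2 (Refactor): project_id=3 -> matches Helix
  - task 3 (Deploy): project_id=4 -> matches Gamma
  - task 4 (Plan): project_id=1 -> matches Nimbus
  - task 5 (Audit): project_id=1 -> matches Nimbus
  - task 6 (Design): project_id=2 -> matches Titan
  - task 7 (Migrate): project_id=2 -> matches Titan
  - task 8 (Train): project_id=2 -> matches Titan
  - task 9 (Implement): project_id=4 -> matches Gamma
So 1 of 9 rows is dropped.

SQL:
SELECT a.name, b.name AS project
FROM tasks a
INNER JOIN projects b ON a.project_id = b.id

Result:
name      | project
----------+--------
Refactor  | Helix  
Deploy    | Gamma  
Plan      | Nimbus 
Audit     | Nimbus 
Design    | Titan  
Migrate   | Titan  
Train     | Titan  
Implement | Gamma  


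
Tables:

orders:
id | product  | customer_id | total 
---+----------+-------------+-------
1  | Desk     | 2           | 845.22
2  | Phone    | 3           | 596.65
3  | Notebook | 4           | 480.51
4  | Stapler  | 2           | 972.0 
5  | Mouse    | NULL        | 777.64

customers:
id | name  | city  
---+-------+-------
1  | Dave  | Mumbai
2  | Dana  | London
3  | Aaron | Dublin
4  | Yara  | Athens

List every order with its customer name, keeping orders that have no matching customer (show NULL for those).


LEFT JOIN keeps every row from orders (the left table); where customer_id has no match in customers, the customer columns become NULL. Walk through each order:
  - order 1 (Desk): customer_id=2 -> matches Dana
  - order 2 (Phone): customer_id=3 -> matches Aaron
  - order 3 (Notebook): customer_id=4 -> matches Yara
  - order 4 (Stapler): customer_id=2 -> matches Dana
  - order 5 (Mouse): customer_id=NULL, no match -> kept with NULL
All 5 rows appear; 1 has NULL customer.

SQL:
SELECT a.product, b.name AS customer
FROM orders a
LEFT JOIN customers b ON a.customer_id = b.id

Result:
product  | customer
---------+---------
Desk     | Dana    
Phone    | Aaron   
Notebook | Yara    
Stapler  | Dana    
Mouse    | NULL    


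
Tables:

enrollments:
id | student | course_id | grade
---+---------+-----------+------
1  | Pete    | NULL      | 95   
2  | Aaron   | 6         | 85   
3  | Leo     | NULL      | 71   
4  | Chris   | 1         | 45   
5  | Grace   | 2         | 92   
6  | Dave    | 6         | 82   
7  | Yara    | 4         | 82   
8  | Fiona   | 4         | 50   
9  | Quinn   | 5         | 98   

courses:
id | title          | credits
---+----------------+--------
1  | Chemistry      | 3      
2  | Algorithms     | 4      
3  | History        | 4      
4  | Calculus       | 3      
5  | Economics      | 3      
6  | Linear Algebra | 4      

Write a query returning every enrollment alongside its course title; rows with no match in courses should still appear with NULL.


LEFT JOIN keeps every row from enrollments (the left table); where course_id has no match in courses, the course columns become NULL. Walk through each enrollment:
  - enrollment 1 (Pete): course_id=NULL, no match -> kept with NULL
  - enrollment 2 (Aaron): course_id=6 -> matches Linear Algebra
  - enrollment 3 (Leo): course_id=NULL, no match -> kept with NULL
  - enrollment 4 (Chris): course_id=1 -> matches Chemistry
  - enrollment 5 (Grace): course_id=2 -> matches Algorithms
  - enrollment 6 (Dave): course_id=6 -> matches Linear Algebra
  - enrollment 7 (Yara): course_id=4 -> matches Calculus
  - enrollment 8 (Fiona): course_id=4 -> matches Calculus
  - enrollment 9 (Quinn): course_id=5 -> matches Economics
All 9 rows appear; 2 have NULL course.

SQL:
SELECT a.student, b.title AS course
FROM enrollments a
LEFT JOIN courses b ON a.course_id = b.id

Result:
student | course        
--------+---------------
Pete    | NULL          
Aaron   | Linear Algebra
Leo     | NULL          
Chris   | Chemistry     
Grace   | Algorithms    
Dave    | Linear Algebra
Yara    | Calculus      
Fiona   | Calculus      
Quinn   | Economics     


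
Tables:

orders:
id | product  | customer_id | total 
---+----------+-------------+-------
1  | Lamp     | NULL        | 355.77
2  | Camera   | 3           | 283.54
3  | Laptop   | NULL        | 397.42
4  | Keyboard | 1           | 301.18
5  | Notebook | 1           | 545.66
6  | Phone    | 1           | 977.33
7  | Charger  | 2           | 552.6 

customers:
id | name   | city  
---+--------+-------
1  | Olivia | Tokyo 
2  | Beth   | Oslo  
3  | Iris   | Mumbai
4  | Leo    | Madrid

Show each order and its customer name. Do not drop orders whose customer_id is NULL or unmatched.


LEFT JOIN keeps every row from orders (the left table); where customer_id has no match in customers, the customer columns become NULL. Walk through each order:
  - order 1 (Lamp): customer_id=NULL, no match -> kept with NULL
  - order 2 (Camera): customer_id=3 -> matches Iris
  - order 3 (Laptop): customer_id=NULL, no match -> kept with NULL
  - order 4 (Keyboard): customer_id=1 -> matches Olivia
  - order 5 (Notebook): customer_id=1 -> matches Olivia
  - order 6 (Phone): customer_id=1 -> matches Olivia
  - order 7 (Charger): customer_id=2 -> matches Beth
All 7 rows appear; 2 have NULL customer.

SQL:
SELECT a.product, b.name AS customer
FROM orders a
LEFT JOIN customers b ON a.customer_id = b.id

Result:
product  | customer
---------+---------
Lamp     | NULL    
Camera   | Iris    
Laptop   | NULL    
Keyboard | Olivia  
Notebook | Olivia  
Phone    | Olivia  
Charger  | Beth    


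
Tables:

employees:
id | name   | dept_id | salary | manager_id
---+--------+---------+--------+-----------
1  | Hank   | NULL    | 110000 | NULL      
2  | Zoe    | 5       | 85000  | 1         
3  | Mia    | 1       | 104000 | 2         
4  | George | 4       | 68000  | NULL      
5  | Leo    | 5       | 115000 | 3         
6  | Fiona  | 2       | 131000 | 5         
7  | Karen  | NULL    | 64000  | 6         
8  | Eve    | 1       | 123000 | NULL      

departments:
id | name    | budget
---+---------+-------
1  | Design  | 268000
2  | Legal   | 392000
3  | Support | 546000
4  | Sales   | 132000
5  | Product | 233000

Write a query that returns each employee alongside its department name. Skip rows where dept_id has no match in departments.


INNER JOIN keeps only employees rows whose dept_id matches an id in departments. Walk through each employee:
  - employee 1 (Hank): dept_id=NULL, no match -> dropped
  - employee 2 (Zoe): dept_id=5 -> matches Product
  - employee 3 (Mia): dept_id=1 -> matches Design
  - employee 4 (George): dept_id=4 -> matches Sales
  - employee 5 (Leo): dept_id=5 -> matches Product
  - employee 6 (Fiona): dept_id=2 -> matches Legal
  - employee 7 (Karen): dept_id=NULL, no match -> dropped
  - employee 8 (Eve): dept_id=1 -> matches Design
So 2 of 8 rows are dropped.

SQL:
SELECT a.name, b.name AS department
FROM employees a
INNER JOIN departments b ON a.dept_id = b.id

Result:
name   | department
-------+-----------
Zoe    | Product   
Mia    | Design    
George | Sales     
Leo    | Product   
Fiona  | Legal     
Eve    | Design    


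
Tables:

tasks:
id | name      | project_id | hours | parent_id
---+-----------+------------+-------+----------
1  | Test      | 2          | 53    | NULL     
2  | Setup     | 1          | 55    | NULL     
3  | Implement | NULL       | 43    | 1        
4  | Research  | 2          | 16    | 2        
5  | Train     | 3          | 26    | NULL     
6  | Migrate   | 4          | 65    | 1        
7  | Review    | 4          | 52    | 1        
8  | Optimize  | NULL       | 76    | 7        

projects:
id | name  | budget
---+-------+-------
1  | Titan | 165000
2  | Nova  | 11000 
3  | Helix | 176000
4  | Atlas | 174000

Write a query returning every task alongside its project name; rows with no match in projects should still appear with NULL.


LEFT JOIN keeps every row from tasks (the left table); where project_id has no match in projects, the project columns become NULL. Walk through each task:
  - task 1 (Test): project_id=2 -> matches Nova
  - task 2 (Setup): project_id=1 -> matches Titan
  - task 3 (Implement): project_id=NULL, no match -> kept with NULL
  - task 4 (Research): project_id=2 -> matches Nova
  - task 5 (Train): project_id=3 -> matches Helix
  - task 6 (Migrate): project_id=4 -> matches Atlas
  - task 7 (Review): project_id=4 -> matches Atlas
  - task 8 (Optimize): project_id=NULL, no match -> kept with NULL
All 8 rows appear; 2 have NULL project.

SQL:
SELECT a.name, b.name AS project
FROM tasks a
LEFT JOIN projects b ON a.project_id = b.id

Result:
name      | project
----------+--------
Test      | Nova   
Setup     | Titan  
Implement | NULL   
Research  | Nova   
Train     | Helix  
Migrate   | Atlas  
Review    | Atlas  
Optimize  | NULL   


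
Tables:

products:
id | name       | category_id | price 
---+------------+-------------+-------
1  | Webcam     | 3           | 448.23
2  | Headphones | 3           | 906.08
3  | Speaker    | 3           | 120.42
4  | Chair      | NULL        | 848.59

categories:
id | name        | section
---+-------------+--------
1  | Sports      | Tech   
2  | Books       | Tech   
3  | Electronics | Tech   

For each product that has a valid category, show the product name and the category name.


INNER JOIN keeps only products rows whose category_id matches an id in categories. Walk through each product:
  - product 1 (Webcam): category_id=3 -> matches Electronics
  - product 2 (Headphones): category_id=3 -> matches Electronics
  - product 3 (Speaker): category_id=3 -> matches Electronics
  - product 4 (Chair): category_id=NULL, no match -> dropped
So 1 of 4 rows is dropped.

SQL:
SELECT a.name, b.name AS category
FROM products a
INNER JOIN categories b ON a.category_id = b.id

Result:
name       | category   
-----------+------------
Webcam     | Electronics
Headphones | Electronics
Speaker    | Electronics


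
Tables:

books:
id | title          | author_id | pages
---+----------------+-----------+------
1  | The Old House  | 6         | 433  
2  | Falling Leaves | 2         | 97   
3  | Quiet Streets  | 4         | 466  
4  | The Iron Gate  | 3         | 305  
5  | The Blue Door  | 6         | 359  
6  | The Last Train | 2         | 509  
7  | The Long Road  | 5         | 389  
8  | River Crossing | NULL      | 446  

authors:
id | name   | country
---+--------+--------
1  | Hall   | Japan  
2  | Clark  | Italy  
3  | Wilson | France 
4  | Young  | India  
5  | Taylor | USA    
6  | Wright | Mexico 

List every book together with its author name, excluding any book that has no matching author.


INNER JOIN keeps only books rows whose author_id matches an id in authors. Walk through each book:
  - book 1 (The Old House): author_id=6 -> matches Wright
  - book 2 (Falling Leaves): author_id=2 -> matches Clark
  - book 3 (Quiet Streets): author_id=4 -> matches Young
  - book 4 (The Iron Gate): author_id=3 -> matches Wilson
  - book 5 (The Blue Door): author_id=6 -> matches Wright
  - book 6 (The Last Train): author_id=2 -> matches Clark
  - book 7 (The Long Road): author_id=5 -> matches Taylor
  - book 8 (River Crossing): author_id=NULL, no match -> dropped
So 1 of 8 rows is dropped.

SQL:
SELECT a.title, b.name AS author
FROM books a
INNER JOIN authors b ON a.author_id = b.id

Result:
title          | author
---------------+-------
The Old House  | Wright
Falling Leaves | Clark 
Quiet Streets  | Young 
The Iron Gate  | Wilson
The Blue Door  | Wright
The Last Train | Clark 
The Long Road  | Taylor


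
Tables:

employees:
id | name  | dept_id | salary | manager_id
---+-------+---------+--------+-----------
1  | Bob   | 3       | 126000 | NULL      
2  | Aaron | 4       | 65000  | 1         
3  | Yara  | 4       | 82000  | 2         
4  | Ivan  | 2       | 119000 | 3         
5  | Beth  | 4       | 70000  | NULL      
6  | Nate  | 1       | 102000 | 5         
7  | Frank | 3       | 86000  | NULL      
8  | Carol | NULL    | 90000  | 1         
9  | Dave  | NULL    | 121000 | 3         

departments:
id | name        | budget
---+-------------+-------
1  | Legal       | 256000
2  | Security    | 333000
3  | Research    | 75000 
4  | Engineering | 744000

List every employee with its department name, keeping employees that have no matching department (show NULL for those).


LEFT JOIN keeps every row from employees (the left table); where dept_id has no match in departments, the department columns become NULL. Walk through each employee:
  - employee 1 (Bob): dept_id=3 -> matches Research
  - employee 2 (Aaron): dept_id=4 -> matches Engineering
  - employee 3 (Yara): dept_id=4 -> matches Engineering
  - employee 4 (Ivan): dept_id=2 -> matches Security
  - employee 5 (Beth): dept_id=4 -> matches Engineering
  - employee 6 (Nate): dept_id=1 -> matches Legal
  - employee 7 (Frank): dept_id=3 -> matches Research
  - employee 8 (Carol): dept_id=NULL, no match -> kept with NULL
  - employee 9 (Dave): dept_id=NULL, no match -> kept with NULL
All 9 rows appear; 2 have NULL department.

SQL:
SELECT a.name, b.name AS department
FROM employees a
LEFT JOIN departments b ON a.dept_id = b.id

Result:
name  | department 
------+------------
Bob   | Research   
Aaron | Engineering
Yara  | Engineering
Ivan  | Security   
Beth  | Engineering
Nate  | Legal      
Frank | Research   
Carol | NULL       
Dave  | NULL       


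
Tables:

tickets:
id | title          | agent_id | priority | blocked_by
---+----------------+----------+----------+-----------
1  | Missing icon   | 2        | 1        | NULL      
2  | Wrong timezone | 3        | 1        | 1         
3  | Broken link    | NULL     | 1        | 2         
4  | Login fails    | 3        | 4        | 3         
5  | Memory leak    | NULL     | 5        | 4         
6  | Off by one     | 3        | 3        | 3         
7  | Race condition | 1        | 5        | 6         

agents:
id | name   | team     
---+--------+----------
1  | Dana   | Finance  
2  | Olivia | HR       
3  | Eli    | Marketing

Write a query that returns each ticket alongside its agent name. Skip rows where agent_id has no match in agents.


INNER JOIN keeps only tickets rows whose agent_id matches an id in agents. Walk through each ticket:
  - ticket 1 (Missing icon): agent_id=2 -> matches Olivia
  - ticket 2 (Wrong timezone): agent_id=3 -> matches Eli
  - ticket 3 (Broken link): agent_id=NULL, no match -> dropped
  - ticket 4 (Login fails): agent_id=3 -> matches Eli
  - ticket 5 (Memory leak): agent_id=NULL, no match -> dropped
  - ticket 6 (Off by one): agent_id=3 -> matches Eli
  - ticket 7 (Race condition): agent_id=1 -> matches Dana
So 2 of 7 rows are dropped.

SQL:
SELECT a.title, b.name AS agent
FROM tickets a
INNER JOIN agents b ON a.agent_id = b.id

Result:
title          | agent 
---------------+-------
Missing icon   | Olivia
Wrong timezone | Eli   
Login fails    | Eli   
Off by one     | Eli   
Race condition | Dana  


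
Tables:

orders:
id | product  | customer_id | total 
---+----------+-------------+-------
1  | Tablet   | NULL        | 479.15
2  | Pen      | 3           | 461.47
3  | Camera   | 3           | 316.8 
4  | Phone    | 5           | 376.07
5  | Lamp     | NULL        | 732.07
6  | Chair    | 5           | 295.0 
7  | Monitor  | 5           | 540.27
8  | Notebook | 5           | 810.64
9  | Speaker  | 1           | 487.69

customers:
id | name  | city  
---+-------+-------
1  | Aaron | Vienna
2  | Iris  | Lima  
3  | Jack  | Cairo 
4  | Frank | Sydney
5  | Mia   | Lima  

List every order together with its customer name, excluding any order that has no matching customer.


INNER JOIN keeps only orders rows whose customer_id matches an id in customers. Walk through each order:
  - order 1 (Tablet): customer_id=NULL, no match -> dropped
  - order 2 (Pen): customer_id=3 -> matches Jack
  - order 3 (Camera): customer_id=3 -> matches Jack
  - order 4 (Phone): customer_id=5 -> matches Mia
  - order 5 (Lamp): customer_id=NULL, no match -> dropped
  - order 6 (Chair): customer_id=5 -> matches Mia
  - order 7 (Monitor): customer_id=5 -> matches Mia
  - order 8 (Notebook): customer_id=5 -> matches Mia
  - order 9 (Speaker): customer_id=1 -> matches Aaron
So 2 of 9 rows are dropped.

SQL:
SELECT a.product, b.name AS customer
FROM orders a
INNER JOIN customers b ON a.customer_id = b.id

Result:
product  | customer
---------+---------
Pen      | Jack    
Camera   | Jack    
Phone    | Mia     
Chair    | Mia     
Monitor  | Mia     
Notebook | Mia     
Speaker  | Aaron   


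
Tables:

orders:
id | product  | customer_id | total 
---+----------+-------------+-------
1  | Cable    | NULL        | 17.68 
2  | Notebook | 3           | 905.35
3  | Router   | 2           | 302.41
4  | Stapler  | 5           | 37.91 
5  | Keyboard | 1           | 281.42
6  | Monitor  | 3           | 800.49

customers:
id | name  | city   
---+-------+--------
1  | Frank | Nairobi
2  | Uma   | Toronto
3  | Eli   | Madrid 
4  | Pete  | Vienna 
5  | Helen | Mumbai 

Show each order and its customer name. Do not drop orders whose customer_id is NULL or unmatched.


LEFT JOIN keeps every row from orders (the left table); where customer_id has no match in customers, the customer columns become NULL. Walk through each order:
  - order 1 (Cable): customer_id=NULL, no match -> kept with NULL
  - order 2 (Notebook): customer_id=3 -> matches Eli
  - order 3 (Router): customer_id=2 -> matches Uma
  - order 4 (Stapler): customer_id=5 -> matches Helen
  - order 5 (Keyboard): customer_id=1 -> matches Frank
  - order 6 (Monitor): customer_id=3 -> matches Eli
All 6 rows appear; 1 has NULL customer.

SQL:
SELECT a.product, b.name AS customer
FROM orders a
LEFT JOIN customers b ON a.customer_id = b.id

Result:
product  | customer
---------+---------
Cable    | NULL    
Notebook | Eli     
Router   | Uma     
Stapler  | Helen   
Keyboard | Frank   
Monitor  | Eli     


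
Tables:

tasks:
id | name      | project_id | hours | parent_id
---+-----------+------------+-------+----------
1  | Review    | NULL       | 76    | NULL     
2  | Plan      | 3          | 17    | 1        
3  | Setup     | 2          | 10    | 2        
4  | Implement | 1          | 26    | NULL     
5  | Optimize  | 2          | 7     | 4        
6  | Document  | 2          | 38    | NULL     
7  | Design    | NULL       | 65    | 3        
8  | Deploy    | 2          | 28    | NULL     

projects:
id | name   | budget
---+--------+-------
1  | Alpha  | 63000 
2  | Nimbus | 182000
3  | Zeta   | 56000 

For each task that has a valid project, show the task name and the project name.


INNER JOIN keeps only tasks rows whose project_id matches an id in projects. Walk through each task:
  - task 1 (Review): project_id=NULL, no match -> dropped
  - task 2 (Plan): project_id=3 -> matches Zeta
  - task 3 (Setup): project_id=2 -> matches Nimbus
  - task 4 (Implement): project_id=1 -> matches Alpha
  - task 5 (Optimize): project_id=2 -> matches Nimbus
  - task 6 (Document): project_id=2 -> matches Nimbus
  - task 7 (Design): project_id=NULL, no match -> dropped
  - task 8 (Deploy): project_id=2 -> matches Nimbus
So 2 of 8 rows are dropped.

SQL:
SELECT a.name, b.name AS project
FROM tasks a
INNER JOIN projects b ON a.project_id = b.id

Result:
name      | project
----------+--------
Plan      | Zeta   
Setup     | Nimbus 
Implement | Alpha  
Optimize  | Nimbus 
Document  | Nimbus 
Deploy    | Nimbus 


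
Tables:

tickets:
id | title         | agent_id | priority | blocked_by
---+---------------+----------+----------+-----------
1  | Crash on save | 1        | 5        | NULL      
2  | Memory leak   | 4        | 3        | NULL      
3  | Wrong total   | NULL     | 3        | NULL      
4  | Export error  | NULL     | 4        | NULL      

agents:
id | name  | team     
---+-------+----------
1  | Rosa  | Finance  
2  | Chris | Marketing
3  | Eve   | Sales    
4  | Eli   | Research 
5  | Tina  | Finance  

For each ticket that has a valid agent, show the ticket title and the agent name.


INNER JOIN keeps only tickets rows whose agent_id matches an id in agents. Walk through each ticket:
  - ticket 1 (Crash on save): agent_id=1 -> matches Rosa
  - ticket 2 (Memory leak): agent_id=4 -> matches Eli
  - ticket 3 (Wrong total): agent_id=NULL, no match -> dropped
  - ticket 4 (Export error): agent_id=NULL, no match -> dropped
So 2 of 4 rows are dropped.

SQL:
SELECT a.title, b.name AS agent
FROM tickets a
INNER JOIN agents b ON a.agent_id = b.id

Result:
title         | agent
--------------+------
Crash on save | Rosa 
Memory leak   | Eli  


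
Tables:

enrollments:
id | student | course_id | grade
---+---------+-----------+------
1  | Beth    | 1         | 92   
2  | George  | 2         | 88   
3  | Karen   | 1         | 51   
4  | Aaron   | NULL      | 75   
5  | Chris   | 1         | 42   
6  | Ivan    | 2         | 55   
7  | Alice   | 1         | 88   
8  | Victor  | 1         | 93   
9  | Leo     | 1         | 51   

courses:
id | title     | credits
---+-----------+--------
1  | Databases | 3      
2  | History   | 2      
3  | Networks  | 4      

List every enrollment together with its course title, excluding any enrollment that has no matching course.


INNER JOIN keeps only enrollments rows whose course_id matches an id in courses. Walk through each enrollment:
  - enrollment 1 (Beth): course_id=1 -> matches Databases
  - enrollment 2 (George): course_id=2 -> matches History
  - enrollment 3 (Karen): course_id=1 -> matches Databases
  - enrollment 4 (Aaron): course_id=NULL, no match -> dropped
  - enrollment 5 (Chris): course_id=1 -> matches Databases
  - enrollment 6 (Ivan): course_id=2 -> matches History
  - enrollment 7 (Alice): course_id=1 -> matches Databases
  - enrollment 8 (Victor): course_id=1 -> matches Databases
  - enrollment 9 (Leo): course_id=1 -> matches Databases
So 1 of 9 rows is dropped.

SQL:
SELECT a.student, b.title AS course
FROM enrollments a
INNER JOIN courses b ON a.course_id = b.id

Result:
student | course   
--------+----------
Beth    | Databases
George  | History  
Karen   | Databases
Chris   | Databases
Ivan    | History  
Alice   | Databases
Victor  | Databases
Leo     | Databases


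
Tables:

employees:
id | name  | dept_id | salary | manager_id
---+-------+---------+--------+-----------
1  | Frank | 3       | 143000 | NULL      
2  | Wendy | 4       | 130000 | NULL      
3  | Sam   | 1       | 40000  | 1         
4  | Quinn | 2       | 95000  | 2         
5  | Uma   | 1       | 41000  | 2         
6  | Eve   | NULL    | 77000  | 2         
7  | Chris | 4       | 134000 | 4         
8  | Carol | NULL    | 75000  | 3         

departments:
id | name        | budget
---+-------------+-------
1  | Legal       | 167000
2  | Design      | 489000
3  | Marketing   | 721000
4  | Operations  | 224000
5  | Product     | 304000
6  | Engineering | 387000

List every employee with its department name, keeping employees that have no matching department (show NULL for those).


LEFT JOIN keeps every row from employees (the left table); where dept_id has no match in departments, the department columns become NULL. Walk through each employee:
  - employee 1 (Frank): dept_id=3 -> matches Marketing
  - employee 2 (Wendy): dept_id=4 -> matches Operations
  - employee 3 (Sam): dept_id=1 -> matches Legal
  - employee 4 (Quinn): dept_id=2 -> matches Design
  - employee 5 (Uma): dept_id=1 -> matches Legal
  - employee 6 (Eve): dept_id=NULL, no match -> kept with NULL
  - employee 7 (Chris): dept_id=4 -> matches Operations
  - employee 8 (Carol): dept_id=NULL, no match -> kept with NULL
All 8 rows appear; 2 have NULL department.

SQL:
SELECT a.name, b.name AS department
FROM employees a
LEFT JOIN departments b ON a.dept_id = b.id

Result:
name  | department
------+-----------
Frank | Marketing 
Wendy | Operations
Sam   | Legal     
Quinn | Design    
Uma   | Legal     
Eve   | NULL      
Chris | Operations
Carol | NULL      


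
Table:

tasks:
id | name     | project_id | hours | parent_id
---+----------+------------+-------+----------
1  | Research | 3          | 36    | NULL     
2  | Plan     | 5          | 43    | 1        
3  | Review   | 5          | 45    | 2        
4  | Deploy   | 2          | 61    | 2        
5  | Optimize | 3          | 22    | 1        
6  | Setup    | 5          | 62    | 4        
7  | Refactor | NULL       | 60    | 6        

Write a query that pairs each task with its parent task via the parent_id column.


This is a self-join: tasks is joined to a second copy of itself, matching each row's parent_id to another row's id. Use LEFT JOIN so rows with parent_id=NULL are kept.
  - task 1 (Research): parent_id=NULL -> NULL
  - task 2 (Plan): parent_id=1 -> Research
  - task 3 (Review): parent_id=2 -> Plan
  - task 4 (Deploy): parent_id=2 -> Plan
  - task 5 (Optimize): parent_id=1 -> Research
  - task 6 (Setup): parent_id=4 -> Deploy
  - task 7 (Refactor): parent_id=6 -> Setup

SQL:
SELECT a.name AS item, b.name AS parent
FROM tasks a
LEFT JOIN tasks b ON a.parent_id = b.id

Result:
item     | parent  
---------+---------
Research | NULL    
Plan     | Research
Review   | Plan    
Deploy   | Plan    
Optimize | Research
Setup    | Deploy  
Refactor | Setup   


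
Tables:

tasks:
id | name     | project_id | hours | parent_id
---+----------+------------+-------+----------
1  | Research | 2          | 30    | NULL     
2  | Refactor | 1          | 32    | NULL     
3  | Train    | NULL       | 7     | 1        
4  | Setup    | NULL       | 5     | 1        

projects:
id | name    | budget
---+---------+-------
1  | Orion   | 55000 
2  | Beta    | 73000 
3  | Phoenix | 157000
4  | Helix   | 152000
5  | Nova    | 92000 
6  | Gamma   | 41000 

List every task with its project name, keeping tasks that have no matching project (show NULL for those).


LEFT JOIN keeps every row from tasks (the left table); where project_id has no match in projects, the project columns become NULL. Walk through each task:
  - task 1 (Research): project_id=2 -> matches Beta
  - task 2 (Refactor): project_id=1 -> matches Orion
  - task 3 (Train): project_id=NULL, no match -> kept with NULL
  - task 4 (Setup): project_id=NULL, no match -> kept with NULL
All 4 rows appear; 2 have NULL project.

SQL:
SELECT a.name, b.name AS project
FROM tasks a
LEFT JOIN projects b ON a.project_id = b.id

Result:
name     | project
---------+--------
Research | Beta   
Refactor | Orion  
Train    | NULL   
Setup    | NULL   


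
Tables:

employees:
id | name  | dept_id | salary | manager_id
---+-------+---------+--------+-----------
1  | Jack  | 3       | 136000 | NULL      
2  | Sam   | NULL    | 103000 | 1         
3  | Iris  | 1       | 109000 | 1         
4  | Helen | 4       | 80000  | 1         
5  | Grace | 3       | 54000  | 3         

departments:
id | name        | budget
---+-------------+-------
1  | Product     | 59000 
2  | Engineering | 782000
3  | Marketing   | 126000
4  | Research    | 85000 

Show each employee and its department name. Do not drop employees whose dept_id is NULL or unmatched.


LEFT JOIN keeps every row from employees (the left table); where dept_id has no match in departments, the department columns become NULL. Walk through each employee:
  - employee 1 (Jack): dept_id=3 -> matches Marketing
  - employee 2 (Sam): dept_id=NULL, no match -> kept with NULL
  - employee 3 (Iris): dept_id=1 -> matches Product
  - employee 4 (Helen): dept_id=4 -> matches Research
  - employee 5 (Grace): dept_id=3 -> matches Marketing
All 5 rows appear; 1 has NULL department.

SQL:
SELECT a.name, b.name AS department
FROM employees a
LEFT JOIN departments b ON a.dept_id = b.id

Result:
name  | department
------+-----------
Jack  | Marketing 
Sam   | NULL      
Iris  | Product   
Helen | Research  
Grace | Marketing 


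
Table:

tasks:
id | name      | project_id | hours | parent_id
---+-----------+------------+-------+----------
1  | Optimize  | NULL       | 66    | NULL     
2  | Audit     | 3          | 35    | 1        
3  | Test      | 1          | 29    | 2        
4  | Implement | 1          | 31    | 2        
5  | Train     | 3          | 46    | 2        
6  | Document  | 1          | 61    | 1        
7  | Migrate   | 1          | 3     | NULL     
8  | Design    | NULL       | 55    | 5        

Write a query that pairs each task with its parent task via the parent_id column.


This is a self-join: tasks is joined to a second copy of itself, matching each row's parent_id to another row's id. Use LEFT JOIN so rows with parent_id=NULL are kept.
  - task 1 (Optimize): parent_id=NULL -> NULL
  - task 2 (Audit): parent_id=1 -> Optimize
  - task 3 (Test): parent_id=2 -> Audit
  - task 4 (Implement): parent_id=2 -> Audit
  - task 5 (Train): parent_id=2 -> Audit
  - task 6 (Document): parent_id=1 -> Optimize
  - task 7 (Migrate): parent_id=NULL -> NULL
  - task 8 (Design): parent_id=5 -> Train

SQL:
SELECT a.name AS item, b.name AS parent
FROM tasks a
LEFT JOIN tasks b ON a.parent_id = b.id

Result:
item      | parent  
----------+---------
Optimize  | NULL    
Audit     | Optimize
Test      | Audit   
Implement | Audit   
Train     | Audit   
Document  | Optimize
Migrate   | NULL    
Design    | Train   


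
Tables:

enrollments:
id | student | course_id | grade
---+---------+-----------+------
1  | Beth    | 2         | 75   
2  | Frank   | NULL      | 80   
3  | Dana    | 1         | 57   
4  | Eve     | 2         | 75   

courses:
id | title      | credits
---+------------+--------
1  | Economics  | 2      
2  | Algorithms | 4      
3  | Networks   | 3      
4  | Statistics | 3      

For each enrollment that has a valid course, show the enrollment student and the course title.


INNER JOIN keeps only enrollments rows whose course_id matches an id in courses. Walk through each enrollment:
  - enrollment 1 (Beth): course_id=2 -> matches Algorithms
  - enrollment 2 (Frank): course_id=NULL, no match -> dropped
  - enrollment 3 (Dana): course_id=1 -> matches Economics
  - enrollment 4 (Eve): course_id=2 -> matches Algorithms
So 1 of 4 rows is dropped.

SQL:
SELECT a.student, b.title AS course
FROM enrollments a
INNER JOIN courses b ON a.course_id = b.id

Result:
student | course    
--------+-----------
Beth    | Algorithms
Dana    | Economics 
Eve     | Algorithms
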